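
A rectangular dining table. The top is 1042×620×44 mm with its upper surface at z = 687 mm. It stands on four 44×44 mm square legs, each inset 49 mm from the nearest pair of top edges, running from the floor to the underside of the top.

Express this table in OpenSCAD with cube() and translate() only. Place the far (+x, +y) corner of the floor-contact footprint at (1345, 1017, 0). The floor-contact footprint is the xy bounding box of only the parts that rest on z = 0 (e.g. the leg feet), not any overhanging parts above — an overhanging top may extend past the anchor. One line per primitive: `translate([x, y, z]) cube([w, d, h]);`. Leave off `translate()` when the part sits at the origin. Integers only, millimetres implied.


translate([352, 446, 643]) cube([1042, 620, 44]);
translate([401, 495, 0]) cube([44, 44, 643]);
translate([1301, 495, 0]) cube([44, 44, 643]);
translate([401, 973, 0]) cube([44, 44, 643]);
translate([1301, 973, 0]) cube([44, 44, 643]);


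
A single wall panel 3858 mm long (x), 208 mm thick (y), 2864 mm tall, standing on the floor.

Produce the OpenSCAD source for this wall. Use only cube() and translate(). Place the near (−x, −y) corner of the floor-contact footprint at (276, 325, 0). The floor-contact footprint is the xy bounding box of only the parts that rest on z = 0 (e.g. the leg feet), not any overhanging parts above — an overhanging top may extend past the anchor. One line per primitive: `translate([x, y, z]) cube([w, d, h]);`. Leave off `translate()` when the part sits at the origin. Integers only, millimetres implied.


translate([276, 325, 0]) cube([3858, 208, 2864]);


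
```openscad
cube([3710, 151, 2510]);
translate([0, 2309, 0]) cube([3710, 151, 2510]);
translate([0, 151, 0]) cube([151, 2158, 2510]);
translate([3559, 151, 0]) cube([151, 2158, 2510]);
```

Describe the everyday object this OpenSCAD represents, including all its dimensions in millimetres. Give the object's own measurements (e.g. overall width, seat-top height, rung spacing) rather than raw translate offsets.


The wall frame of a small rectangular building: four walls, each 2510 mm tall and 151 mm thick, enclosing a footprint 3710 mm (x) by 2460 mm (y) outside-to-outside, with no floor or roof. The front and back walls (the −y and +y sides) span the full width; the two side walls fit between them.


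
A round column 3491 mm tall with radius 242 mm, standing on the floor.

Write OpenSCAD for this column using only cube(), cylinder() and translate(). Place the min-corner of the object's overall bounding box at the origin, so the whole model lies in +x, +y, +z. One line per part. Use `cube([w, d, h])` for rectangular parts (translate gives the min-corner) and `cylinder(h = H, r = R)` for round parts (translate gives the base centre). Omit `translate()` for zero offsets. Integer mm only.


translate([242, 242, 0]) cylinder(h = 3491, r = 242);


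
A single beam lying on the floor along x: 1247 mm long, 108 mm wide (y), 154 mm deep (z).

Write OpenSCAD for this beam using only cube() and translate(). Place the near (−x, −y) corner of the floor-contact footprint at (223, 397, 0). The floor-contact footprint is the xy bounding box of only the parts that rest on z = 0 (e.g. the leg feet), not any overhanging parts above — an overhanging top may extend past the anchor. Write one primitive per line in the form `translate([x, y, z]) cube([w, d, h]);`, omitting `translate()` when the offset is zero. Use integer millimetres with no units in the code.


translate([223, 397, 0]) cube([1247, 108, 154]);


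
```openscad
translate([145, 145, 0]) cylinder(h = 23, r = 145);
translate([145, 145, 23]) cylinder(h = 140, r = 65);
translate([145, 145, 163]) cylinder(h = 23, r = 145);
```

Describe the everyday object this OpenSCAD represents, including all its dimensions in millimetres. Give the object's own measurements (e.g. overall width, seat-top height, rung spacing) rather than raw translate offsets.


A spool: two coaxial disc flanges of radius 145 mm and thickness 23 mm, joined by a core cylinder of radius 65 mm and height 140 mm. The lower flange rests on z = 0 and the three cylinders share a vertical axis.


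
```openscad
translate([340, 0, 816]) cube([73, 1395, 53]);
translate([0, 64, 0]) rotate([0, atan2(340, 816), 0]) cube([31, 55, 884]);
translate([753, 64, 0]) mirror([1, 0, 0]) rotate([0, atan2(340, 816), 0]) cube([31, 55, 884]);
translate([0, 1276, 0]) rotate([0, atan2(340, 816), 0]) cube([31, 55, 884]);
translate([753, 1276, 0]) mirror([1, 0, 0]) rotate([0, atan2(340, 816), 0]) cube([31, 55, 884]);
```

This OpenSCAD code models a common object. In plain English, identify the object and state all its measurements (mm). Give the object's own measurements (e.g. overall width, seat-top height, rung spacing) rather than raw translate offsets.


A sawhorse. A 73×1395×53 mm beam (x, y, z) sits on two A-frame leg pairs. Each pair is two raked legs of 31×55 mm section (55 mm along y) splaying symmetrically in x. Each leg rises 816 mm vertically over 340 mm of horizontal reach and is 884 mm long along its own axis. Every leg's outer bottom edge rests on the floor and its outer top edge meets a bottom edge of the beam — the left legs (tilting toward +x) meet the beam's −x bottom edge, the right legs (their mirror images, tilting toward −x) meet its +x bottom edge — so the leg tops tuck under the beam, the beam's underside is 816 mm above the floor, and the feet are 753 mm apart outside-to-outside with the beam centred between them. The two leg pairs are set in 64 mm from either end of the beam.


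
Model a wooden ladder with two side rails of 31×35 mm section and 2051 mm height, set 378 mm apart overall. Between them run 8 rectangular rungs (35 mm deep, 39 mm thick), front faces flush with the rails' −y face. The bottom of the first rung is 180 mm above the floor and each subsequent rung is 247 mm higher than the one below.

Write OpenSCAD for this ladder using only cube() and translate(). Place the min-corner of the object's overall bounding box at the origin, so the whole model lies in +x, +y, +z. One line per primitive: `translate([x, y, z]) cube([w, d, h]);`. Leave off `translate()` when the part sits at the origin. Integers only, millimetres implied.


cube([31, 35, 2051]);
translate([347, 0, 0]) cube([31, 35, 2051]);
translate([31, 0, 180]) cube([316, 35, 39]);
translate([31, 0, 427]) cube([316, 35, 39]);
translate([31, 0, 674]) cube([316, 35, 39]);
translate([31, 0, 921]) cube([316, 35, 39]);
translate([31, 0, 1168]) cube([316, 35, 39]);
translate([31, 0, 1415]) cube([316, 35, 39]);
translate([31, 0, 1662]) cube([316, 35, 39]);
translate([31, 0, 1909]) cube([316, 35, 39]);


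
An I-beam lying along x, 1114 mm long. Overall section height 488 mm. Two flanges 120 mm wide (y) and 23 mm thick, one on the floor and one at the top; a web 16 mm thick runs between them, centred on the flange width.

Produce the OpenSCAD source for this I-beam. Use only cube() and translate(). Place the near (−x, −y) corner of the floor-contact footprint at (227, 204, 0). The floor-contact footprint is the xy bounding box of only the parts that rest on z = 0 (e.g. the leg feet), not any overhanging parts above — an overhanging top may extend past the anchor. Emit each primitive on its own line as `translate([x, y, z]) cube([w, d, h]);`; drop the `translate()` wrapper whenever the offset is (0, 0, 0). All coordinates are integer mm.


translate([227, 204, 0]) cube([1114, 120, 23]);
translate([227, 256, 23]) cube([1114, 16, 442]);
translate([227, 204, 465]) cube([1114, 120, 23]);


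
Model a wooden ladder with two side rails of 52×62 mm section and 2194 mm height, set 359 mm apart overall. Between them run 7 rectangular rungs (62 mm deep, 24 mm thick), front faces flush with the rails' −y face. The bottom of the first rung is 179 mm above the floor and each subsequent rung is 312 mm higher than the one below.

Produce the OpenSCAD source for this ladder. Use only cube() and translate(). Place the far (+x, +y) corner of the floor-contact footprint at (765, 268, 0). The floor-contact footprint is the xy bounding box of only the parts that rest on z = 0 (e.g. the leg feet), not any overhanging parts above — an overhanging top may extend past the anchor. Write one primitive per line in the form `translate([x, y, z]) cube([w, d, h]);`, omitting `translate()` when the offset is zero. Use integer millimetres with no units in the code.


translate([406, 206, 0]) cube([52, 62, 2194]);
translate([713, 206, 0]) cube([52, 62, 2194]);
translate([458, 206, 179]) cube([255, 62, 24]);
translate([458, 206, 491]) cube([255, 62, 24]);
translate([458, 206, 803]) cube([255, 62, 24]);
translate([458, 206, 1115]) cube([255, 62, 24]);
translate([458, 206, 1427]) cube([255, 62, 24]);
translate([458, 206, 1739]) cube([255, 62, 24]);
translate([458, 206, 2051]) cube([255, 62, 24]);


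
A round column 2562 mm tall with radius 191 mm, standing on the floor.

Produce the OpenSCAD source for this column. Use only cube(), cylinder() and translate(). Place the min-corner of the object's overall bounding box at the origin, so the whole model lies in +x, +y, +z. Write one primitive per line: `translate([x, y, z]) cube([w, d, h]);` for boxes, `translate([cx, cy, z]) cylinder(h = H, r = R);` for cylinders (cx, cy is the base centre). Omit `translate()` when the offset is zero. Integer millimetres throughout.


translate([191, 191, 0]) cylinder(h = 2562, r = 191);


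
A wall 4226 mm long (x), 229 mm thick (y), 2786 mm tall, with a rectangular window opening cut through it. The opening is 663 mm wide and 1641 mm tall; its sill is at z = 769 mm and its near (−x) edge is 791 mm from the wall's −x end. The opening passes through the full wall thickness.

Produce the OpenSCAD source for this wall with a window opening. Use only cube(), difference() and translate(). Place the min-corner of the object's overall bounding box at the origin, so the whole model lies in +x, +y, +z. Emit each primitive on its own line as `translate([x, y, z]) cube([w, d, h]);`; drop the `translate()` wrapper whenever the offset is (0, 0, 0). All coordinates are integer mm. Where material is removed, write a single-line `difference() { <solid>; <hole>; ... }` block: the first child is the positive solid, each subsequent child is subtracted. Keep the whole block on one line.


difference() { cube([4226, 229, 2786]); translate([791, 0, 769]) cube([663, 229, 1641]); }


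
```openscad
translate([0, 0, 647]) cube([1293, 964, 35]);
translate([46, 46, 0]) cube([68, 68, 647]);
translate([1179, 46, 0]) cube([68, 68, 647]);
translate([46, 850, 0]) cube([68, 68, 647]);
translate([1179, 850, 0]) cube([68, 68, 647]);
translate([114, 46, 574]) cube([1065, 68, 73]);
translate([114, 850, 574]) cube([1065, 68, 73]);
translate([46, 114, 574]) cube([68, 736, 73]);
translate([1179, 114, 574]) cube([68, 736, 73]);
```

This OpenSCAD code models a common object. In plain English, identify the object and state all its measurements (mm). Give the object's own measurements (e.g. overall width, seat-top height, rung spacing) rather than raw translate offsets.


A table: top 1293 mm (x) × 964 mm (y), 35 mm thick, upper face at z = 682 mm, on four 68×68 mm square legs, each inset 46 mm from the nearest pair of top edges from z = 0 to the bottom of the top. Four apron rails, 68 mm thick and 73 mm tall, run between adjacent legs with their top edges flush with the underside of the top and their outer faces flush with the legs' outer faces.


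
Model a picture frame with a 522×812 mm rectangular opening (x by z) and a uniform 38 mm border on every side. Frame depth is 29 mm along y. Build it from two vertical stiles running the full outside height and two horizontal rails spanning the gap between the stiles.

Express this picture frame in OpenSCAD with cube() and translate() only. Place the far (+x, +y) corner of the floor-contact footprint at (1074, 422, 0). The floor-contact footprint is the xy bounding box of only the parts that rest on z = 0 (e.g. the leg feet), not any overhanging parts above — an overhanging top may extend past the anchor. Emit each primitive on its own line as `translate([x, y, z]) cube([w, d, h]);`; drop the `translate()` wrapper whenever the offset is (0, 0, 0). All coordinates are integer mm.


translate([476, 393, 0]) cube([38, 29, 888]);
translate([1036, 393, 0]) cube([38, 29, 888]);
translate([514, 393, 0]) cube([522, 29, 38]);
translate([514, 393, 850]) cube([522, 29, 38]);


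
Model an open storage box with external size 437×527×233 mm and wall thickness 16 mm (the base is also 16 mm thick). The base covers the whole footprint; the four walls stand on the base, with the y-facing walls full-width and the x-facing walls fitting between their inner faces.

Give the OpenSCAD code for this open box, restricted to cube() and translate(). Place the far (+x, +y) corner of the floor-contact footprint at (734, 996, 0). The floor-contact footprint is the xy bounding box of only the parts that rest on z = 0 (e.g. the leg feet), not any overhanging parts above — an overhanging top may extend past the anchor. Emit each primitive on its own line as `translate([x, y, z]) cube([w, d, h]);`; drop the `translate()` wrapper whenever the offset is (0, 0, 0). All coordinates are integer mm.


translate([297, 469, 0]) cube([437, 527, 16]);
translate([297, 469, 16]) cube([437, 16, 217]);
translate([297, 980, 16]) cube([437, 16, 217]);
translate([297, 485, 16]) cube([16, 495, 217]);
translate([718, 485, 16]) cube([16, 495, 217]);


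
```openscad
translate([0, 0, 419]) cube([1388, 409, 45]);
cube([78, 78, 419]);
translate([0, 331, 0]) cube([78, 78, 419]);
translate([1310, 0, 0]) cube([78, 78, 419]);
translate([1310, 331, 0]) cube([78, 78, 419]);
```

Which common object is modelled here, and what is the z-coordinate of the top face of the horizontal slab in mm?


A bench. The seat-top height is 464 mm.

A long slab on four corner posts — a bench. The slab sits at z = 419 with thickness 45, so the top is 419 + 45 = 464 mm.


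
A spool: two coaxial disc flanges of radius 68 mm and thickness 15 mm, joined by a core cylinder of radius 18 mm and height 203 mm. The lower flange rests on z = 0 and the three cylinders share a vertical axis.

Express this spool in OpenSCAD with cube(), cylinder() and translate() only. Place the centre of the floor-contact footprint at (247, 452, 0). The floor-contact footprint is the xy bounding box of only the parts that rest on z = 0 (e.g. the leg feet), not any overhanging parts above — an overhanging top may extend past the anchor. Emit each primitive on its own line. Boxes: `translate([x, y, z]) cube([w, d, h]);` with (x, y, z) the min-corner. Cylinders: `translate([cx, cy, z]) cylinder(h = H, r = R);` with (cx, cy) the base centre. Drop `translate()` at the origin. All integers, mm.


translate([247, 452, 0]) cylinder(h = 15, r = 68);
translate([247, 452, 15]) cylinder(h = 203, r = 18);
translate([247, 452, 218]) cylinder(h = 15, r = 68);


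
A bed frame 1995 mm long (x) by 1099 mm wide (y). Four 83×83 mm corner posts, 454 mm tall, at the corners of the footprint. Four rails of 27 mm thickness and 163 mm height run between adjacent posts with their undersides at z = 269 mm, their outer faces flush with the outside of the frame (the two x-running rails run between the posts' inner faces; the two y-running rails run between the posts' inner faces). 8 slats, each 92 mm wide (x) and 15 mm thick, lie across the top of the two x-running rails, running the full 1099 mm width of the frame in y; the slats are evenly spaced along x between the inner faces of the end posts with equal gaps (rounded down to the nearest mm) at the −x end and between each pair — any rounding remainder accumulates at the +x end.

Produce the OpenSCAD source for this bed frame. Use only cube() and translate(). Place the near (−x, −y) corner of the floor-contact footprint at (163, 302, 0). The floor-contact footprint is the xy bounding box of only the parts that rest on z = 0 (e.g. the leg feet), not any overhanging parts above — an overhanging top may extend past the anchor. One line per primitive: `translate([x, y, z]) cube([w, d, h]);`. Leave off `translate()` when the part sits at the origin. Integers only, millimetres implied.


translate([163, 302, 0]) cube([83, 83, 454]);
translate([163, 1318, 0]) cube([83, 83, 454]);
translate([2075, 302, 0]) cube([83, 83, 454]);
translate([2075, 1318, 0]) cube([83, 83, 454]);
translate([246, 302, 269]) cube([1829, 27, 163]);
translate([246, 1374, 269]) cube([1829, 27, 163]);
translate([163, 385, 269]) cube([27, 933, 163]);
translate([2131, 385, 269]) cube([27, 933, 163]);
translate([367, 302, 432]) cube([92, 1099, 15]);
translate([580, 302, 432]) cube([92, 1099, 15]);
translate([793, 302, 432]) cube([92, 1099, 15]);
translate([1006, 302, 432]) cube([92, 1099, 15]);
translate([1219, 302, 432]) cube([92, 1099, 15]);
translate([1432, 302, 432]) cube([92, 1099, 15]);
translate([1645, 302, 432]) cube([92, 1099, 15]);
translate([1858, 302, 432]) cube([92, 1099, 15]);


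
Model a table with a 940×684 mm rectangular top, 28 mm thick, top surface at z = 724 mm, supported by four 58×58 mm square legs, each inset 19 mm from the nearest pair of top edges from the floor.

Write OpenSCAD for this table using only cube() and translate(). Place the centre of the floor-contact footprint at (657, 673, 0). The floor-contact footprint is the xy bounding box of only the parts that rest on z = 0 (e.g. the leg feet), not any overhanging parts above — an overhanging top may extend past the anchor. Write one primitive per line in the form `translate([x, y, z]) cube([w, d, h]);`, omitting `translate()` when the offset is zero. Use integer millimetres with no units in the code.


// leg_h = 724 - 28 = 696
translate([187, 331, 696]) cube([940, 684, 28]);
translate([206, 350, 0]) cube([58, 58, 696]);
translate([1050, 350, 0]) cube([58, 58, 696]);
translate([206, 938, 0]) cube([58, 58, 696]);
translate([1050, 938, 0]) cube([58, 58, 696]);


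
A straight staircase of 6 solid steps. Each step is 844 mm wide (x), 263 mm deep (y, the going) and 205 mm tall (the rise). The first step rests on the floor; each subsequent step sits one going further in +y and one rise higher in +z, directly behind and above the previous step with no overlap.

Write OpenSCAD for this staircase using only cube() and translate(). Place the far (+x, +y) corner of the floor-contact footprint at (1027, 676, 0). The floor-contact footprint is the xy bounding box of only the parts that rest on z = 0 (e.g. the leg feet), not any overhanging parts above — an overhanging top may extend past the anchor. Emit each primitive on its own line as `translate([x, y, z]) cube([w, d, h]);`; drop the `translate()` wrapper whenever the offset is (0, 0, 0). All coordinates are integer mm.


translate([183, 413, 0]) cube([844, 263, 205]);
translate([183, 676, 205]) cube([844, 263, 205]);
translate([183, 939, 410]) cube([844, 263, 205]);
translate([183, 1202, 615]) cube([844, 263, 205]);
translate([183, 1465, 820]) cube([844, 263, 205]);
translate([183, 1728, 1025]) cube([844, 263, 205]);


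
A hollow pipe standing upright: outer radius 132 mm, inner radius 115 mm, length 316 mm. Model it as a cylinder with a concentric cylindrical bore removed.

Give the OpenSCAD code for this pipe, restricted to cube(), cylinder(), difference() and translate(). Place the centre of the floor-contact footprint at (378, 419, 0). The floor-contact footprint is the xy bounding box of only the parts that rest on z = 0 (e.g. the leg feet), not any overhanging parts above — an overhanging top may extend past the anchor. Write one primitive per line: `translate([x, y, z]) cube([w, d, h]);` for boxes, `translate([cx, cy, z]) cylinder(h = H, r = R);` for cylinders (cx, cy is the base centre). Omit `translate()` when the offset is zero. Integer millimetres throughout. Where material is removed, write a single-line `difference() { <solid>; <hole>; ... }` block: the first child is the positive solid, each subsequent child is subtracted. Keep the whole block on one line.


difference() { translate([378, 419, 0]) cylinder(h = 316, r = 132); translate([378, 419, 0]) cylinder(h = 316, r = 115); }


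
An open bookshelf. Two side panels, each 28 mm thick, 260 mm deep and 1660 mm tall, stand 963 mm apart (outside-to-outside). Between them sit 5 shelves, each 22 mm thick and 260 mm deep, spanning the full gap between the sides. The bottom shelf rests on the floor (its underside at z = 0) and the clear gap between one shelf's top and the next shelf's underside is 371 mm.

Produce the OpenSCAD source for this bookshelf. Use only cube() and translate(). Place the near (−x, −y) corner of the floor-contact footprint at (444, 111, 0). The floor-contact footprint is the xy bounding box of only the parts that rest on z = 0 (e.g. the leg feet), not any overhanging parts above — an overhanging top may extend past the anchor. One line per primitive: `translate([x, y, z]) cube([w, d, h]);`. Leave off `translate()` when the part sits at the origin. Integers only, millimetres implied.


translate([444, 111, 0]) cube([28, 260, 1660]);
translate([1379, 111, 0]) cube([28, 260, 1660]);
translate([472, 111, 0]) cube([907, 260, 22]);
translate([472, 111, 393]) cube([907, 260, 22]);
translate([472, 111, 786]) cube([907, 260, 22]);
translate([472, 111, 1179]) cube([907, 260, 22]);
translate([472, 111, 1572]) cube([907, 260, 22]);


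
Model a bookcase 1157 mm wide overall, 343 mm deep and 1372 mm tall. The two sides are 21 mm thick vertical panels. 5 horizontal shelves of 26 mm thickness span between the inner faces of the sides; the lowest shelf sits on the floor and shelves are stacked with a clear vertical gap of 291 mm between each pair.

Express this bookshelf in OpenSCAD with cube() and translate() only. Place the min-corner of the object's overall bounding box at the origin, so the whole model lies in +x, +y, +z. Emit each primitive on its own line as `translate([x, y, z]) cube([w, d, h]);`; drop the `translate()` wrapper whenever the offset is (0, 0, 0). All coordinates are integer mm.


cube([21, 343, 1372]);
translate([1136, 0, 0]) cube([21, 343, 1372]);
translate([21, 0, 0]) cube([1115, 343, 26]);
translate([21, 0, 317]) cube([1115, 343, 26]);
translate([21, 0, 634]) cube([1115, 343, 26]);
translate([21, 0, 951]) cube([1115, 343, 26]);
translate([21, 0, 1268]) cube([1115, 343, 26]);


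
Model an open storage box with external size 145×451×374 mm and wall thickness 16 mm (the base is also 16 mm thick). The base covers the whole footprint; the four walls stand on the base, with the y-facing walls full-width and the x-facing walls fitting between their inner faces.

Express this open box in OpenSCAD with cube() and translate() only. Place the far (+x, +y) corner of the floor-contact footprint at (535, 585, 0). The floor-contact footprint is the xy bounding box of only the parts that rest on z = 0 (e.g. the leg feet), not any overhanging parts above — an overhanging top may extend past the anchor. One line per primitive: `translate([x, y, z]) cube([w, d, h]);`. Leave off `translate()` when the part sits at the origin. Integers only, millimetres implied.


translate([390, 134, 0]) cube([145, 451, 16]);
translate([390, 134, 16]) cube([145, 16, 358]);
translate([390, 569, 16]) cube([145, 16, 358]);
translate([390, 150, 16]) cube([16, 419, 358]);
translate([519, 150, 16]) cube([16, 419, 358]);


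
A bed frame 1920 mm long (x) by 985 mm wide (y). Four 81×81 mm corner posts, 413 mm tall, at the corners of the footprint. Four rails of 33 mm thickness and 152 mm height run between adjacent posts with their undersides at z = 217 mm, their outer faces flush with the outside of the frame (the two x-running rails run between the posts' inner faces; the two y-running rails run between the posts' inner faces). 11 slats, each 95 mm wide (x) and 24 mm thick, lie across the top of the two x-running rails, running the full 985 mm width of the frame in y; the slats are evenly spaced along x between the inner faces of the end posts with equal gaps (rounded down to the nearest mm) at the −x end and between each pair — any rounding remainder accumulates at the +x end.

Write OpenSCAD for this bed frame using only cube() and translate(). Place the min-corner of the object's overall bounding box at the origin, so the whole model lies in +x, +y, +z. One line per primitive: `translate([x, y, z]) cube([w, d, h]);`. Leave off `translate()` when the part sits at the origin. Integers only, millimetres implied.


cube([81, 81, 413]);
translate([0, 904, 0]) cube([81, 81, 413]);
translate([1839, 0, 0]) cube([81, 81, 413]);
translate([1839, 904, 0]) cube([81, 81, 413]);
translate([81, 0, 217]) cube([1758, 33, 152]);
translate([81, 952, 217]) cube([1758, 33, 152]);
translate([0, 81, 217]) cube([33, 823, 152]);
translate([1887, 81, 217]) cube([33, 823, 152]);
translate([140, 0, 369]) cube([95, 985, 24]);
translate([294, 0, 369]) cube([95, 985, 24]);
translate([448, 0, 369]) cube([95, 985, 24]);
translate([602, 0, 369]) cube([95, 985, 24]);
translate([756, 0, 369]) cube([95, 985, 24]);
translate([910, 0, 369]) cube([95, 985, 24]);
translate([1064, 0, 369]) cube([95, 985, 24]);
translate([1218, 0, 369]) cube([95, 985, 24]);
translate([1372, 0, 369]) cube([95, 985, 24]);
translate([1526, 0, 369]) cube([95, 985, 24]);
translate([1680, 0, 369]) cube([95, 985, 24]);


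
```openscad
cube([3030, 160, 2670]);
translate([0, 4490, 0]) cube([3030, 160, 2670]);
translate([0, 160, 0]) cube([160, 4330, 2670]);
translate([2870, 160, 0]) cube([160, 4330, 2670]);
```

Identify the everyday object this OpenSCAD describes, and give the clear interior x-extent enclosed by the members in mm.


A house (or room) frame. The interior width is 2710 mm.

Four 2670 mm walls enclosing a rectangle with no floor or roof — a room or house frame. Outside width is 3030 mm and wall thickness is 160 mm, so the interior width is 3030 − 2 × 160 = 2710 mm.


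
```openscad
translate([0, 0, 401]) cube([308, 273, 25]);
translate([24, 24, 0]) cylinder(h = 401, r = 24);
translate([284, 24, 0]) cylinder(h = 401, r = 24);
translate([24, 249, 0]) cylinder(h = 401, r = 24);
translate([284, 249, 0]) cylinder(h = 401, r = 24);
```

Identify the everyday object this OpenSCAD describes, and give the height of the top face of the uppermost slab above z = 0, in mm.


A stool. The seat height is 426 mm.

A 308×273×25 slab at z = 401 on four corner cylinders — a stool. The seat top is 401 + 25 = 426 mm.


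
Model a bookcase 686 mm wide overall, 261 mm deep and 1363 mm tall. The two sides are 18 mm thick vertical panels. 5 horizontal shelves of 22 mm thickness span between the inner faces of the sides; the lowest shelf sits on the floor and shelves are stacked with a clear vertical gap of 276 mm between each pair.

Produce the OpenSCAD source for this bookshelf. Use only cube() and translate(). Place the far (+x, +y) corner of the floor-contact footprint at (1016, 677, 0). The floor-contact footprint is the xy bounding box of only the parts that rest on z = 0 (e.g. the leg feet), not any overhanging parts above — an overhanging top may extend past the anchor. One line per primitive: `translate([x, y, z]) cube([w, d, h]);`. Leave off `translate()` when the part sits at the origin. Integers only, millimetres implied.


translate([330, 416, 0]) cube([18, 261, 1363]);
translate([998, 416, 0]) cube([18, 261, 1363]);
translate([348, 416, 0]) cube([650, 261, 22]);
translate([348, 416, 298]) cube([650, 261, 22]);
translate([348, 416, 596]) cube([650, 261, 22]);
translate([348, 416, 894]) cube([650, 261, 22]);
translate([348, 416, 1192]) cube([650, 261, 22]);


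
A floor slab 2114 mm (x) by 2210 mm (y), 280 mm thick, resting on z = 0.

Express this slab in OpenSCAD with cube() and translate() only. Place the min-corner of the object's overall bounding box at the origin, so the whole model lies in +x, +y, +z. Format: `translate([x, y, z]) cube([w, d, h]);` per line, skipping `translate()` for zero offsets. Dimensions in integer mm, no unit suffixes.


cube([2114, 2210, 280]);


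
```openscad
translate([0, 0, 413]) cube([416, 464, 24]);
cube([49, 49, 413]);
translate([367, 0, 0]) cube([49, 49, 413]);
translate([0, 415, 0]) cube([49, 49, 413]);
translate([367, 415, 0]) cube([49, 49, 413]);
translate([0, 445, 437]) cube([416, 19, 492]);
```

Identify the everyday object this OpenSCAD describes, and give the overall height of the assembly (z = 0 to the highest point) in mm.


A chair. The overall height is 929 mm.

A slab on four corner posts with a tall panel at the back — a chair. The seat slab sits at z = 413 with thickness 24, and the 492 mm backrest starts at the seat top, so the overall height is 413 + 24 + 492 = 929 mm.


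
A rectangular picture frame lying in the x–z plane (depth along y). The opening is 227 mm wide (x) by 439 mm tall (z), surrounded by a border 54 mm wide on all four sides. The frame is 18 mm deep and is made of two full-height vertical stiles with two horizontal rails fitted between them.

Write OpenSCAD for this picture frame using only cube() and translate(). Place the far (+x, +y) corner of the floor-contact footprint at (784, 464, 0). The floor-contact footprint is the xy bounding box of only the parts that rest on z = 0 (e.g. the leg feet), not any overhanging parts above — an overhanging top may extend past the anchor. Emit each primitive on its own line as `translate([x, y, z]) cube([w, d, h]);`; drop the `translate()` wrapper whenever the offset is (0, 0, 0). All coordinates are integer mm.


translate([449, 446, 0]) cube([54, 18, 547]);
translate([730, 446, 0]) cube([54, 18, 547]);
translate([503, 446, 0]) cube([227, 18, 54]);
translate([503, 446, 493]) cube([227, 18, 54]);


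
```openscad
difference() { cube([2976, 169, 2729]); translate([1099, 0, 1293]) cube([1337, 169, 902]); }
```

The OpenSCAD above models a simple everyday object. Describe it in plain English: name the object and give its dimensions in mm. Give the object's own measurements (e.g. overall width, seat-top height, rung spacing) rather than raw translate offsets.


A wall 2976 mm long (x), 169 mm thick (y), 2729 mm tall, with a rectangular window opening cut through it. The opening is 1337 mm wide and 902 mm tall; its sill is at z = 1293 mm and its near (−x) edge is 1099 mm from the wall's −x end. The opening passes through the full wall thickness.


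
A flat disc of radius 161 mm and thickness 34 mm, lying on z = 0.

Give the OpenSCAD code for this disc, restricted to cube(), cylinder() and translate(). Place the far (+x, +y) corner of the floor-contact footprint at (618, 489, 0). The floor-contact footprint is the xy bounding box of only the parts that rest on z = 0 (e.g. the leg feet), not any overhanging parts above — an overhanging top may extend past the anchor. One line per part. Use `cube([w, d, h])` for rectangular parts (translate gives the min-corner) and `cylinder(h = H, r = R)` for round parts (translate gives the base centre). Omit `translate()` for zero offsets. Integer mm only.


translate([457, 328, 0]) cylinder(h = 34, r = 161);


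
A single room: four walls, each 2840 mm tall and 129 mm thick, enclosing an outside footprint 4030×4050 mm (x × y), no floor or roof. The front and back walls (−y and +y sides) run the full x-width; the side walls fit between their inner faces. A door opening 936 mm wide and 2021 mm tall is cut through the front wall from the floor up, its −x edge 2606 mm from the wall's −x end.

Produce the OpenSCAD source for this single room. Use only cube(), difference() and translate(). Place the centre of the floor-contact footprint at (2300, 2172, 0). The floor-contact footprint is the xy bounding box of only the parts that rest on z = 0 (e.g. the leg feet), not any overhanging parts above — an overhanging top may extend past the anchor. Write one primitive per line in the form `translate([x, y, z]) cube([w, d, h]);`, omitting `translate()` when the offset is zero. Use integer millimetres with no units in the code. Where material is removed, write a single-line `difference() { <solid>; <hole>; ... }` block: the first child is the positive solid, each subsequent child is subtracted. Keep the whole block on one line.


difference() { translate([285, 147, 0]) cube([4030, 129, 2840]); translate([2891, 147, 0]) cube([936, 129, 2021]); }
translate([285, 4068, 0]) cube([4030, 129, 2840]);
translate([285, 276, 0]) cube([129, 3792, 2840]);
translate([4186, 276, 0]) cube([129, 3792, 2840]);


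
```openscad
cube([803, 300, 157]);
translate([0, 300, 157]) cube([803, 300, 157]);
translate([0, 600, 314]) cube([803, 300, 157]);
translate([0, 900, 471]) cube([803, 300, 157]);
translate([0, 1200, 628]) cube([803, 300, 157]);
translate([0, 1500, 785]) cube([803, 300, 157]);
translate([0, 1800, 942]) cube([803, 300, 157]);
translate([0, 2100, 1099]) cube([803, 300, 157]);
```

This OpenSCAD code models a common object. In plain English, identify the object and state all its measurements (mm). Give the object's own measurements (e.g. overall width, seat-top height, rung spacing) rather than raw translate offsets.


A straight staircase of 8 solid steps. Each step is 803 mm wide (x), 300 mm deep (y, the going) and 157 mm tall (the rise). The first step rests on the floor; each subsequent step sits one going further in +y and one rise higher in +z, directly behind and above the previous step with no overlap.


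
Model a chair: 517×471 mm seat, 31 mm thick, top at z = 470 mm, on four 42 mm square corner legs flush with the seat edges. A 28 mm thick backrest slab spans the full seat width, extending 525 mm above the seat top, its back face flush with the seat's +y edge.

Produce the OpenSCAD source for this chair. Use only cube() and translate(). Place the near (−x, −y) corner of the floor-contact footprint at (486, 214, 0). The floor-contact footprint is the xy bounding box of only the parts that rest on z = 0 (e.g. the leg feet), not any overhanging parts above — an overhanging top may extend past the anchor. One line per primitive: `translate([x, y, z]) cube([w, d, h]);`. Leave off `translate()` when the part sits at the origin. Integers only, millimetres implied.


translate([486, 214, 439]) cube([517, 471, 31]);
translate([486, 214, 0]) cube([42, 42, 439]);
translate([961, 214, 0]) cube([42, 42, 439]);
translate([486, 643, 0]) cube([42, 42, 439]);
translate([961, 643, 0]) cube([42, 42, 439]);
translate([486, 657, 470]) cube([517, 28, 525]);


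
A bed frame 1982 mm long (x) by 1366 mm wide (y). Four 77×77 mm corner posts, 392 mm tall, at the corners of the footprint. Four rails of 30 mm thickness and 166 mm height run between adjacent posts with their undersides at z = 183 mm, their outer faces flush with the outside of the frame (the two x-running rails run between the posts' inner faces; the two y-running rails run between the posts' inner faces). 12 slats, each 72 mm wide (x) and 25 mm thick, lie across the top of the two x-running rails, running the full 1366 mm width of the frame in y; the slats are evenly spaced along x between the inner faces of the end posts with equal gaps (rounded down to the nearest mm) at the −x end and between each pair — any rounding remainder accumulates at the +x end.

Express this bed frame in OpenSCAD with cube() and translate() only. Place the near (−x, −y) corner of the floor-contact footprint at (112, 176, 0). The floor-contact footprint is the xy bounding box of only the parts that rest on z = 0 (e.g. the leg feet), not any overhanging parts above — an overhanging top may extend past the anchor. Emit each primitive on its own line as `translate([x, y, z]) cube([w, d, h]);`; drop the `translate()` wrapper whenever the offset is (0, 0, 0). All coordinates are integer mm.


// slat z = rail_z + rail_h = 183 + 166 = 349
// slat gap = ⌊(1828 − 12·72) / 13⌋ = 74
translate([112, 176, 0]) cube([77, 77, 392]);
translate([112, 1465, 0]) cube([77, 77, 392]);
translate([2017, 176, 0]) cube([77, 77, 392]);
translate([2017, 1465, 0]) cube([77, 77, 392]);
translate([189, 176, 183]) cube([1828, 30, 166]);
translate([189, 1512, 183]) cube([1828, 30, 166]);
translate([112, 253, 183]) cube([30, 1212, 166]);
translate([2064, 253, 183]) cube([30, 1212, 166]);
translate([263, 176, 349]) cube([72, 1366, 25]);
translate([409, 176, 349]) cube([72, 1366, 25]);
translate([555, 176, 349]) cube([72, 1366, 25]);
translate([701, 176, 349]) cube([72, 1366, 25]);
translate([847, 176, 349]) cube([72, 1366, 25]);
translate([993, 176, 349]) cube([72, 1366, 25]);
translate([1139, 176, 349]) cube([72, 1366, 25]);
translate([1285, 176, 349]) cube([72, 1366, 25]);
translate([1431, 176, 349]) cube([72, 1366, 25]);
translate([1577, 176, 349]) cube([72, 1366, 25]);
translate([1723, 176, 349]) cube([72, 1366, 25]);
translate([1869, 176, 349]) cube([72, 1366, 25]);


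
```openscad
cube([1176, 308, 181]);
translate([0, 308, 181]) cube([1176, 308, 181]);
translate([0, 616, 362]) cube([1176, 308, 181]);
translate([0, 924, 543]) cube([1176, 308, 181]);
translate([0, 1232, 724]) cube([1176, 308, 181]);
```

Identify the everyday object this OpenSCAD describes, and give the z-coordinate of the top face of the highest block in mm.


A staircase. The total rise is 905 mm.

5 identical blocks, each offset up and back from the previous — a staircase. Each step is 181 mm tall and there are 5 of them, so the total rise is 5 × 181 = 905 mm.


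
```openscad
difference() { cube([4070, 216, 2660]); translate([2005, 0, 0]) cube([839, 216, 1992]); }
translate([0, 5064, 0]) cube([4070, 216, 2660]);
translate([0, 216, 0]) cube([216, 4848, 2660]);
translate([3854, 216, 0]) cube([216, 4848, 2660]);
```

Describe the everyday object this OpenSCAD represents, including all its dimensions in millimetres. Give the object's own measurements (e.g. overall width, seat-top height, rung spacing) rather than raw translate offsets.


A single room: four walls, each 2660 mm tall and 216 mm thick, enclosing an outside footprint 4070×5280 mm (x × y), no floor or roof. The front and back walls (−y and +y sides) run the full x-width; the side walls fit between their inner faces. A door opening 839 mm wide and 1992 mm tall is cut through the front wall from the floor up, its −x edge 2005 mm from the wall's −x end.


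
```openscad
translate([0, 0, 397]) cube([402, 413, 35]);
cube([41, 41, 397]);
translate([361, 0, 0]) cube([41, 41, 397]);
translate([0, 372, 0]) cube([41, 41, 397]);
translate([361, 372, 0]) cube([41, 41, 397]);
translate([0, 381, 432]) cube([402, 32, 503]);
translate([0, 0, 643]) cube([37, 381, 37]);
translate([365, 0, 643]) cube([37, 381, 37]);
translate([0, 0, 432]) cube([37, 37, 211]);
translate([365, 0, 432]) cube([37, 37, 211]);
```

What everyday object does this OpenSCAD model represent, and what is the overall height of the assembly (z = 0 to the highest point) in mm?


A chair. The overall height is 935 mm.

A slab on four corner posts with a tall panel at the back — a chair. The seat slab sits at z = 397 with thickness 35, and the 503 mm backrest starts at the seat top, so the overall height is 397 + 35 + 503 = 935 mm.


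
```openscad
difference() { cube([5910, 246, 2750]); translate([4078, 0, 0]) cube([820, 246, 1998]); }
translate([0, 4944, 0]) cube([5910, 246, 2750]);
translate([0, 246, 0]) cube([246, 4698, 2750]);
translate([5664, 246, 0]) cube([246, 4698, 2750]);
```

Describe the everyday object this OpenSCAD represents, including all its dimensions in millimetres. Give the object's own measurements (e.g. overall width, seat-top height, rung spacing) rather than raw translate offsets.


A single room: four walls, each 2750 mm tall and 246 mm thick, enclosing an outside footprint 5910×5190 mm (x × y), no floor or roof. The front and back walls (−y and +y sides) run the full x-width; the side walls fit between their inner faces. A door opening 820 mm wide and 1998 mm tall is cut through the front wall from the floor up, its −x edge 4078 mm from the wall's −x end.


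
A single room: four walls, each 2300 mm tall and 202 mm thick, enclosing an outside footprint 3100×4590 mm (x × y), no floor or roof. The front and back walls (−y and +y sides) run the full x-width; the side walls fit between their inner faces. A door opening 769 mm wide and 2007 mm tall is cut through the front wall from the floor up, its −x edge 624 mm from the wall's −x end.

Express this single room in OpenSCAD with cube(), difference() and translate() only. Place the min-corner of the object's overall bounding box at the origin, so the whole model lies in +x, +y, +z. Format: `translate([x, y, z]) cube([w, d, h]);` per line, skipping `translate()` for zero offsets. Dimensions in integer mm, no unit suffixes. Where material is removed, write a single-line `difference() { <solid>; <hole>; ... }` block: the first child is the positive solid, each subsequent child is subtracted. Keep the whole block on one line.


difference() { cube([3100, 202, 2300]); translate([624, 0, 0]) cube([769, 202, 2007]); }
translate([0, 4388, 0]) cube([3100, 202, 2300]);
translate([0, 202, 0]) cube([202, 4186, 2300]);
translate([2898, 202, 0]) cube([202, 4186, 2300]);
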